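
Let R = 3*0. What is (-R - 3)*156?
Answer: -468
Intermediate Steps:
R = 0
(-R - 3)*156 = (-1*0 - 3)*156 = (0 - 3)*156 = -3*156 = -468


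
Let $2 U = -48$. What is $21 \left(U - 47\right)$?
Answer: $-1491$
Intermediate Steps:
$U = -24$ ($U = \frac{1}{2} \left(-48\right) = -24$)
$21 \left(U - 47\right) = 21 \left(-24 - 47\right) = 21 \left(-71\right) = -1491$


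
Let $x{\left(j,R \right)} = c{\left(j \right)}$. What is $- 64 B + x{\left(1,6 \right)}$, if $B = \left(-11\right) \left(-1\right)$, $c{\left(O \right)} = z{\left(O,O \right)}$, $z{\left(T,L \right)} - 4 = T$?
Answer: $-699$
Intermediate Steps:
$z{\left(T,L \right)} = 4 + T$
$c{\left(O \right)} = 4 + O$
$B = 11$
$x{\left(j,R \right)} = 4 + j$
$- 64 B + x{\left(1,6 \right)} = \left(-64\right) 11 + \left(4 + 1\right) = -704 + 5 = -699$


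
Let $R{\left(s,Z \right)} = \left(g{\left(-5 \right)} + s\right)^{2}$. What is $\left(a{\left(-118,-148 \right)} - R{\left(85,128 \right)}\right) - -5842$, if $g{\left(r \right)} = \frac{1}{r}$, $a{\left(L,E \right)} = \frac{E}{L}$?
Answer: $- \frac{1987984}{1475} \approx -1347.8$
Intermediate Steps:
$R{\left(s,Z \right)} = \left(- \frac{1}{5} + s\right)^{2}$ ($R{\left(s,Z \right)} = \left(\frac{1}{-5} + s\right)^{2} = \left(- \frac{1}{5} + s\right)^{2}$)
$\left(a{\left(-118,-148 \right)} - R{\left(85,128 \right)}\right) - -5842 = \left(- \frac{148}{-118} - \frac{\left(-1 + 5 \cdot 85\right)^{2}}{25}\right) - -5842 = \left(\left(-148\right) \left(- \frac{1}{118}\right) - \frac{\left(-1 + 425\right)^{2}}{25}\right) + 5842 = \left(\frac{74}{59} - \frac{424^{2}}{25}\right) + 5842 = \left(\frac{74}{59} - \frac{1}{25} \cdot 179776\right) + 5842 = \left(\frac{74}{59} - \frac{179776}{25}\right) + 5842 = - \frac{10604934}{1475} + 5842 = - \frac{1987984}{1475}$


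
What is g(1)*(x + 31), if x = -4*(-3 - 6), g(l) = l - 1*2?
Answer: -67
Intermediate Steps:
g(l) = -2 + l (g(l) = l - 2 = -2 + l)
x = 36 (x = -4*(-9) = 36)
g(1)*(x + 31) = (-2 + 1)*(36 + 31) = -1*67 = -67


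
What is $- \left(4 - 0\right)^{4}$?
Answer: $-256$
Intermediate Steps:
$- \left(4 - 0\right)^{4} = - \left(4 + 0\right)^{4} = - 4^{4} = \left(-1\right) 256 = -256$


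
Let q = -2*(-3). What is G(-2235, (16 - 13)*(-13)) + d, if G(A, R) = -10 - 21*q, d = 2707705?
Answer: 2707569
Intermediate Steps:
q = 6
G(A, R) = -136 (G(A, R) = -10 - 21*6 = -10 - 126 = -136)
G(-2235, (16 - 13)*(-13)) + d = -136 + 2707705 = 2707569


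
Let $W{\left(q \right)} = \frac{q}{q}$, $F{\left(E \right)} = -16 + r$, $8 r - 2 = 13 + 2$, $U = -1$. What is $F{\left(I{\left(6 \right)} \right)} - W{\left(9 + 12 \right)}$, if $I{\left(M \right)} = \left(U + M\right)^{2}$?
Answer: $- \frac{119}{8} \approx -14.875$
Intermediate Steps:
$I{\left(M \right)} = \left(-1 + M\right)^{2}$
$r = \frac{17}{8}$ ($r = \frac{1}{4} + \frac{13 + 2}{8} = \frac{1}{4} + \frac{1}{8} \cdot 15 = \frac{1}{4} + \frac{15}{8} = \frac{17}{8} \approx 2.125$)
$F{\left(E \right)} = - \frac{111}{8}$ ($F{\left(E \right)} = -16 + \frac{17}{8} = - \frac{111}{8}$)
$W{\left(q \right)} = 1$
$F{\left(I{\left(6 \right)} \right)} - W{\left(9 + 12 \right)} = - \frac{111}{8} - 1 = - \frac{119}{8}$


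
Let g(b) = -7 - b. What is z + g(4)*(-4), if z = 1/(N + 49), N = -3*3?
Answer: 1761/40 ≈ 44.025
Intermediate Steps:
N = -9
z = 1/40 (z = 1/(-9 + 49) = 1/40 ≈ 0.025000)
z + g(4)*(-4) = 1/40 + (-7 - 1*4)*(-4) = 1/40 + (-7 - 4)*(-4) = 1/40 - 11*(-4) = 1/40 + 44 = 1761/40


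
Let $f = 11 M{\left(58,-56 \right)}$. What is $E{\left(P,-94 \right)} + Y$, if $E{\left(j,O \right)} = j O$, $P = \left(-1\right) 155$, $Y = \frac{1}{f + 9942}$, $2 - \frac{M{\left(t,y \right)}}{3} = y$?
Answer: $\frac{172741921}{11856} \approx 14570.0$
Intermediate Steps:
$M{\left(t,y \right)} = 6 - 3 y$
$f = 1914$ ($f = 11 \left(6 - -168\right) = 11 \left(6 + 168\right) = 11 \cdot 174 = 1914$)
$Y = \frac{1}{11856}$ ($Y = \frac{1}{1914 + 9942} = \frac{1}{11856} \approx 8.4345 \cdot 10^{-5}$)
$P = -155$
$E{\left(j,O \right)} = O j$
$E{\left(P,-94 \right)} + Y = \left(-94\right) \left(-155\right) + \frac{1}{11856} = 14570 + \frac{1}{11856} = \frac{172741921}{11856}$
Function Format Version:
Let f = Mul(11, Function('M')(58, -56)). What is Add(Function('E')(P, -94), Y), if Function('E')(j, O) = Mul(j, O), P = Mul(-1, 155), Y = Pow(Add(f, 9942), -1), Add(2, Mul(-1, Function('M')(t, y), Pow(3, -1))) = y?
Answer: Rational(172741921, 11856) ≈ 14570.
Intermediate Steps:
Function('M')(t, y) = Add(6, Mul(-3, y))
f = 1914 (f = Mul(11, Add(6, Mul(-3, -56))) = Mul(11, Add(6, 168)) = Mul(11, 174) = 1914)
Y = Rational(1, 11856) (Y = Pow(Add(1914, 9942), -1) = Pow(11856, -1) = Rational(1, 11856) ≈ 8.4345e-5)
P = -155
Function('E')(j, O) = Mul(O, j)
Add(Function('E')(P, -94), Y) = Add(Mul(-94, -155), Rational(1, 11856)) = Add(14570, Rational(1, 11856)) = Rational(172741921, 11856)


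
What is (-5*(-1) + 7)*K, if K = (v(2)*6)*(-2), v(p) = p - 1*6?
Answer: 576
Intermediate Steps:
v(p) = -6 + p (v(p) = p - 6 = -6 + p)
K = 48 (K = ((-6 + 2)*6)*(-2) = -4*6*(-2) = -24*(-2) = 48)
(-5*(-1) + 7)*K = (-5*(-1) + 7)*48 = (5 + 7)*48 = 12*48 = 576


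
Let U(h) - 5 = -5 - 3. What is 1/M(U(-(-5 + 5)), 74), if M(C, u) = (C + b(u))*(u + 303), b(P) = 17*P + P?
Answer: 1/501033 ≈ 1.9959e-6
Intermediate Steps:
b(P) = 18*P
U(h) = -3 (U(h) = 5 + (-5 - 3) = 5 - 8 = -3)
M(C, u) = (303 + u)*(C + 18*u) (M(C, u) = (C + 18*u)*(u + 303) = (C + 18*u)*(303 + u) = (303 + u)*(C + 18*u))
1/M(U(-(-5 + 5)), 74) = 1/(18*74**2 + 303*(-3) + 5454*74 - 3*74) = 1/(18*5476 - 909 + 403596 - 222) = 1/(98568 - 909 + 403596 - 222) = 1/501033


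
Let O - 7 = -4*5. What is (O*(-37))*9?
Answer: 4329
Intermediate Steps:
O = -13 (O = 7 - 4*5 = 7 - 20 = -13)
(O*(-37))*9 = -13*(-37)*9 = 481*9 = 4329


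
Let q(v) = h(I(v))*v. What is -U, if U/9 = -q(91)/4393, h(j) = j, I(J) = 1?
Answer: 819/4393 ≈ 0.18643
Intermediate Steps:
q(v) = v (q(v) = 1*v = v)
U = -819/4393 (U = 9*(-91/4393) = -819/4393 ≈ -0.18643)
-U = -1*(-819/4393) = 819/4393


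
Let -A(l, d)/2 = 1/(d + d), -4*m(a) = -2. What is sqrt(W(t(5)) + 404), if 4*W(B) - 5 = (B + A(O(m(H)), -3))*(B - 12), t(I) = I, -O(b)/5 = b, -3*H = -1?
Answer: sqrt(14253)/6 ≈ 19.898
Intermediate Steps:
H = 1/3 (H = -1/3*(-1) = 1/3 ≈ 0.33333)
m(a) = 1/2 (m(a) = -1/4*(-2) = 1/2)
O(b) = -5*b
A(l, d) = -1/d (A(l, d) = -2/(d + d) = -2*1/(2*d) = -1/d)
W(B) = 5/4 + (-12 + B)*(1/3 + B)/4 (W(B) = 5/4 + ((B - 1/(-3))*(B - 12))/4 = 5/4 + ((B - 1*(-1/3))*(-12 + B))/4 = 5/4 + ((B + 1/3)*(-12 + B))/4 = 5/4 + ((1/3 + B)*(-12 + B))/4 = 5/4 + ((-12 + B)*(1/3 + B))/4 = 5/4 + (-12 + B)*(1/3 + B)/4)
sqrt(W(t(5)) + 404) = sqrt((1/4 - 35/12*5 + (1/4)*5**2) + 404) = sqrt((1/4 - 175/12 + (1/4)*25) + 404) = sqrt((1/4 - 175/12 + 25/4) + 404) = sqrt(-97/12 + 404) = sqrt(4751/12) = sqrt(14253)/6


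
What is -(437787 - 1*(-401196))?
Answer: -838983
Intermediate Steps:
-(437787 - 1*(-401196)) = -(437787 + 401196) = -1*838983 = -838983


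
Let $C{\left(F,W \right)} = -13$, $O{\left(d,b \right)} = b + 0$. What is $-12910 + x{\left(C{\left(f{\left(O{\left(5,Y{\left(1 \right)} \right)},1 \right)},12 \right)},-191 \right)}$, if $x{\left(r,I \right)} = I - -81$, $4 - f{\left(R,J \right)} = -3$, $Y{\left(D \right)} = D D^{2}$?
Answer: $-13020$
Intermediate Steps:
$Y{\left(D \right)} = D^{3}$
$O{\left(d,b \right)} = b$
$f{\left(R,J \right)} = 7$ ($f{\left(R,J \right)} = 4 - -3 = 4 + 3 = 7$)
$x{\left(r,I \right)} = 81 + I$ ($x{\left(r,I \right)} = I + 81 = 81 + I$)
$-12910 + x{\left(C{\left(f{\left(O{\left(5,Y{\left(1 \right)} \right)},1 \right)},12 \right)},-191 \right)} = -12910 + \left(81 - 191\right) = -12910 - 110 = -13020$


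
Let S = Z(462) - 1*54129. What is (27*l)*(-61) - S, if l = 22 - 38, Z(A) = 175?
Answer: 80306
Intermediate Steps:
S = -53954 (S = 175 - 1*54129 = 175 - 54129 = -53954)
l = -16
(27*l)*(-61) - S = (27*(-16))*(-61) - 1*(-53954) = -432*(-61) + 53954 = 26352 + 53954 = 80306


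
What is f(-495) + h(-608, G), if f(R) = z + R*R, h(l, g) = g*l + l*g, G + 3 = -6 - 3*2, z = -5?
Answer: 263260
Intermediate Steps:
G = -15 (G = -3 + (-6 - 3*2) = -3 + (-6 - 6) = -3 - 12 = -15)
h(l, g) = 2*g*l (h(l, g) = g*l + g*l = 2*g*l)
f(R) = -5 + R² (f(R) = -5 + R*R = -5 + R²)
f(-495) + h(-608, G) = (-5 + (-495)²) + 2*(-15)*(-608) = (-5 + 245025) + 18240 = 245020 + 18240 = 263260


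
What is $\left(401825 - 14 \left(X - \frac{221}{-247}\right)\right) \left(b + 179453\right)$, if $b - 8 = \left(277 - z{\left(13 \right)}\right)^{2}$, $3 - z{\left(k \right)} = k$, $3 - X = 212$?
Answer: $\frac{2013480816730}{19} \approx 1.0597 \cdot 10^{11}$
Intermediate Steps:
$X = -209$ ($X = 3 - 212 = -209$)
$z{\left(k \right)} = 3 - k$
$b = 82377$ ($b = 8 + \left(277 - \left(3 - 13\right)\right)^{2} = 8 + \left(277 - -10\right)^{2} = 8 + \left(277 + 10\right)^{2} = 8 + 287^{2} = 8 + 82369 = 82377$)
$\left(401825 - 14 \left(X - \frac{221}{-247}\right)\right) \left(b + 179453\right) = \left(401825 - 14 \left(-209 - \frac{221}{-247}\right)\right) \left(82377 + 179453\right) = \left(401825 - 14 \left(-209 - - \frac{17}{19}\right)\right) 261830 = \left(401825 - 14 \left(-209 + \frac{17}{19}\right)\right) 261830 = \left(401825 - - \frac{55356}{19}\right) 261830 = \left(401825 + \frac{55356}{19}\right) 261830 = \frac{7690031}{19} \cdot 261830 = \frac{2013480816730}{19}$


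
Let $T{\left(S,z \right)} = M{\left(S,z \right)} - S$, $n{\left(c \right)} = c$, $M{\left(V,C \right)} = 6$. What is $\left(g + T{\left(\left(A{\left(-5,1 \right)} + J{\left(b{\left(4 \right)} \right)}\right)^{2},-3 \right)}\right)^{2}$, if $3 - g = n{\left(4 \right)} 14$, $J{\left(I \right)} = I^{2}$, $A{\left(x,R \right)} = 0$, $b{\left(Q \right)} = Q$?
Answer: $91809$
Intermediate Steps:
$g = -53$ ($g = 3 - 4 \cdot 14 = 3 - 56 = -53$)
$T{\left(S,z \right)} = 6 - S$
$\left(g + T{\left(\left(A{\left(-5,1 \right)} + J{\left(b{\left(4 \right)} \right)}\right)^{2},-3 \right)}\right)^{2} = \left(-53 + \left(6 - \left(0 + 4^{2}\right)^{2}\right)\right)^{2} = \left(-53 + \left(6 - \left(0 + 16\right)^{2}\right)\right)^{2} = \left(-53 + \left(6 - 16^{2}\right)\right)^{2} = \left(-53 + \left(6 - 256\right)\right)^{2} = \left(-53 - 250\right)^{2} = \left(-303\right)^{2} = 91809$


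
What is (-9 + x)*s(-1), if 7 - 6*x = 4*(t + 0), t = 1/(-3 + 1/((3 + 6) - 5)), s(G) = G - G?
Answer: 0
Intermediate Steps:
s(G) = 0
t = -4/11 (t = 1/(-3 + 1/(9 - 5)) = 1/(-3 + 1/4) = 1/(-11/4) = -4/11 ≈ -0.36364)
x = 31/22 (x = 7/6 - 2*(-4/11 + 0)/3 = 7/6 - 2*(-4)/(3*11) = 7/6 - 1/6*(-16/11) = 7/6 + 8/33 = 31/22 ≈ 1.4091)
(-9 + x)*s(-1) = (-9 + 31/22)*0 = -167/22*0 = 0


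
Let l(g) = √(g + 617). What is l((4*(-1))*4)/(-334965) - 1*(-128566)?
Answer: 128566 - √601/334965 ≈ 1.2857e+5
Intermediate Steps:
l(g) = √(617 + g)
l((4*(-1))*4)/(-334965) - 1*(-128566) = √(617 + (4*(-1))*4)/(-334965) - 1*(-128566) = √(617 - 4*4)*(-1/334965) + 128566 = √(617 - 16)*(-1/334965) + 128566 = √601*(-1/334965) + 128566 = -√601/334965 + 128566 = 128566 - √601/334965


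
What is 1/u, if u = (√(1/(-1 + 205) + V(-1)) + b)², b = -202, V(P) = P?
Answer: 204*I/(808*√10353 + 8323813*I) ≈ 2.4506e-5 + 2.4204e-7*I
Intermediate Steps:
u = (-202 + I*√10353/102)² (u = (√(1/(-1 + 205) - 1) - 202)² = (√(1/204 - 1) - 202)² = (√(-203/204) - 202)² = (I*√10353/102 - 202)² = (-202 + I*√10353/102)² ≈ 40803.0 - 403.0*I)
1/u = 1/(8323813/204 - 202*I*√10353/51)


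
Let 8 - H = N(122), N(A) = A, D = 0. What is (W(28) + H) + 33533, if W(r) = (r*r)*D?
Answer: 33419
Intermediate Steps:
H = -114 (H = 8 - 1*122 = 8 - 122 = -114)
W(r) = 0 (W(r) = (r*r)*0 = r**2*0 = 0)
(W(28) + H) + 33533 = (0 - 114) + 33533 = -114 + 33533 = 33419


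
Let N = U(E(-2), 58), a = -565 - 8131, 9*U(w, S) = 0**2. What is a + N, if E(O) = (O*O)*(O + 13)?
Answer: -8696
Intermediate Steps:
E(O) = O**2*(13 + O)
U(w, S) = 0 (U(w, S) = (1/9)*0**2 = (1/9)*0 = 0)
a = -8696
N = 0
a + N = -8696 + 0 = -8696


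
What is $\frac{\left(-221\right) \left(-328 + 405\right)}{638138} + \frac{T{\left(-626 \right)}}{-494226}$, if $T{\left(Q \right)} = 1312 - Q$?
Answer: $- \frac{1607825881}{52564065198} \approx -0.030588$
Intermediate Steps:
$\frac{\left(-221\right) \left(-328 + 405\right)}{638138} + \frac{T{\left(-626 \right)}}{-494226} = \frac{\left(-221\right) \left(-328 + 405\right)}{638138} + \frac{1312 - -626}{-494226} = \left(-221\right) 77 \cdot \frac{1}{638138} + \left(1312 + 626\right) \left(- \frac{1}{494226}\right) = \left(-17017\right) \frac{1}{638138} + 1938 \left(- \frac{1}{494226}\right) = - \frac{17017}{638138} - \frac{323}{82371} = - \frac{1607825881}{52564065198}$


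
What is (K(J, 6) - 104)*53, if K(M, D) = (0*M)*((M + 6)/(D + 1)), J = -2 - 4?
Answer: -5512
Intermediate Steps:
J = -6
K(M, D) = 0 (K(M, D) = 0*((6 + M)/(1 + D)) = 0)
(K(J, 6) - 104)*53 = (0 - 104)*53 = -104*53 = -5512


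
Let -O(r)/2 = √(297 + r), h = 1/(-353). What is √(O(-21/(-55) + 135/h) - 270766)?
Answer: √(-819067150 - 110*I*√143256795)/55 ≈ 0.41821 - 520.35*I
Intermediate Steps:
h = -1/353 ≈ -0.0028329
O(r) = -2*√(297 + r)
√(O(-21/(-55) + 135/h) - 270766) = √(-2*√(297 + (-21/(-55) + 135/(-1/353))) - 270766) = √(-2*√(297 + (-21*(-1/55) + 135*(-353))) - 270766) = √(-2*√(297 + (21/55 - 47655)) - 270766) = √(-2*√(297 - 2621004/55) - 270766) = √(-2*I*√143256795/55 - 270766) = √(-270766 - 2*I*√143256795/55)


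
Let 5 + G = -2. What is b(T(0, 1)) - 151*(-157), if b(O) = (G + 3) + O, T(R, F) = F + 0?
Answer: 23704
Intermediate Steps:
G = -7 (G = -5 - 2 = -7)
T(R, F) = F
b(O) = -4 + O (b(O) = (-7 + 3) + O = -4 + O)
b(T(0, 1)) - 151*(-157) = (-4 + 1) - 151*(-157) = -3 + 23707 = 23704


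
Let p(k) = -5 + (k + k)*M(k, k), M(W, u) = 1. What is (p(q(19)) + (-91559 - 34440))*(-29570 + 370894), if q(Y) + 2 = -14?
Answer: -43019111664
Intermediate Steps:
q(Y) = -16 (q(Y) = -2 - 14 = -16)
p(k) = -5 + 2*k (p(k) = -5 + (k + k)*1 = -5 + (2*k)*1 = -5 + 2*k)
(p(q(19)) + (-91559 - 34440))*(-29570 + 370894) = ((-5 + 2*(-16)) + (-91559 - 34440))*(-29570 + 370894) = ((-5 - 32) - 125999)*341324 = (-37 - 125999)*341324 = -126036*341324 = -43019111664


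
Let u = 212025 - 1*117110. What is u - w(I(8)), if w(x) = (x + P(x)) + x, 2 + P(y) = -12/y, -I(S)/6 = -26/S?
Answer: 1233422/13 ≈ 94879.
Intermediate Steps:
I(S) = 156/S (I(S) = -(-156)/S = 156/S)
P(y) = -2 - 12/y
w(x) = -2 - 12/x + 2*x (w(x) = (x + (-2 - 12/x)) + x = (-2 + x - 12/x) + x = -2 - 12/x + 2*x)
u = 94915 (u = 212025 - 117110 = 94915)
u - w(I(8)) = 94915 - (-2 - 12/(156/8) + 2*(156/8)) = 94915 - (-2 - 12/(156*(⅛)) + 2*(156*(⅛))) = 94915 - (-2 - 12/39/2 + 2*(39/2)) = 94915 - (-2 - 12*2/39 + 39) = 94915 - (-2 - 8/13 + 39) = 94915 - 1*473/13 = 94915 - 473/13 = 1233422/13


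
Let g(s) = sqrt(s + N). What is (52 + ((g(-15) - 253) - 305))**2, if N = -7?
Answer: (506 - I*sqrt(22))**2 ≈ 2.5601e+5 - 4746.7*I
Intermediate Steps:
g(s) = sqrt(-7 + s) (g(s) = sqrt(s - 7) = sqrt(-7 + s))
(52 + ((g(-15) - 253) - 305))**2 = (52 + ((sqrt(-7 - 15) - 253) - 305))**2 = (52 + ((sqrt(-22) - 253) - 305))**2 = (52 + ((I*sqrt(22) - 253) - 305))**2 = (52 + ((-253 + I*sqrt(22)) - 305))**2 = (52 + (-558 + I*sqrt(22)))**2 = (-506 + I*sqrt(22))**2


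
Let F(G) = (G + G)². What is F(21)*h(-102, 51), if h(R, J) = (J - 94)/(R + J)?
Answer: 25284/17 ≈ 1487.3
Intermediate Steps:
F(G) = 4*G² (F(G) = (2*G)² = 4*G²)
h(R, J) = (-94 + J)/(J + R)
F(21)*h(-102, 51) = (4*21²)*((-94 + 51)/(51 - 102)) = (4*441)*(-43/(-51)) = 1764*(-1/51*(-43)) = 1764*(43/51) = 25284/17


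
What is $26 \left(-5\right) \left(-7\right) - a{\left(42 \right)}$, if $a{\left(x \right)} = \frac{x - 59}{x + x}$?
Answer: $\frac{76457}{84} \approx 910.2$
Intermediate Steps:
$a{\left(x \right)} = \frac{-59 + x}{2 x}$
$26 \left(-5\right) \left(-7\right) - a{\left(42 \right)} = 26 \left(-5\right) \left(-7\right) - \frac{-59 + 42}{2 \cdot 42} = \left(-130\right) \left(-7\right) - \frac{1}{2} \cdot \frac{1}{42} \left(-17\right) = 910 - - \frac{17}{84} = 910 + \frac{17}{84} = \frac{76457}{84}$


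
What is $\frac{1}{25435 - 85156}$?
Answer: $- \frac{1}{59721} \approx -1.6745 \cdot 10^{-5}$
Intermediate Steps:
$\frac{1}{25435 - 85156} = \frac{1}{-59721} = - \frac{1}{59721}$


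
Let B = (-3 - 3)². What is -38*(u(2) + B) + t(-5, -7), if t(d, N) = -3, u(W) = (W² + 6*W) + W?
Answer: -2055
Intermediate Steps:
u(W) = W² + 7*W
B = 36 (B = (-6)² = 36)
-38*(u(2) + B) + t(-5, -7) = -38*(2*(7 + 2) + 36) - 3 = -38*(2*9 + 36) - 3 = -38*(18 + 36) - 3 = -38*54 - 3 = -2052 - 3 = -2055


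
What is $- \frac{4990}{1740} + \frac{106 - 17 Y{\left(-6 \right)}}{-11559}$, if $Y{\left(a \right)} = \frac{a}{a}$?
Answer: $- \frac{642603}{223474} \approx -2.8755$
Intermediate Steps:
$Y{\left(a \right)} = 1$
$- \frac{4990}{1740} + \frac{106 - 17 Y{\left(-6 \right)}}{-11559} = - \frac{4990}{1740} + \frac{106 - 17}{-11559} = \left(-4990\right) \frac{1}{1740} + \left(106 - 17\right) \left(- \frac{1}{11559}\right) = - \frac{499}{174} + 89 \left(- \frac{1}{11559}\right) = - \frac{499}{174} - \frac{89}{11559} = - \frac{642603}{223474}$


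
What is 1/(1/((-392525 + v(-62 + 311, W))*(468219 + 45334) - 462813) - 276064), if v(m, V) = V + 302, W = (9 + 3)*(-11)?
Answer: -201495550128/55625667550536193 ≈ -3.6224e-6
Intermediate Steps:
W = -132 (W = 12*(-11) = -132)
v(m, V) = 302 + V
1/(1/((-392525 + v(-62 + 311, W))*(468219 + 45334) - 462813) - 276064) = 1/(1/((-392525 + (302 - 132))*(468219 + 45334) - 462813) - 276064) = 1/(1/((-392525 + 170)*513553 - 462813) - 276064) = 1/(1/(-392355*513553 - 462813) - 276064) = 1/(1/(-201495087315 - 462813) - 276064) = 1/(1/(-201495550128) - 276064) = 1/(-1/201495550128 - 276064) = 1/(-55625667550536193/201495550128) = -201495550128/55625667550536193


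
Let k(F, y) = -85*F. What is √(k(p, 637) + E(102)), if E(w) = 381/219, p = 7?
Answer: 6*I*√87819/73 ≈ 24.357*I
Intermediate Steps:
E(w) = 127/73 (E(w) = 381*(1/219) = 127/73)
√(k(p, 637) + E(102)) = √(-85*7 + 127/73) = √(-595 + 127/73) = √(-43308/73) = 6*I*√87819/73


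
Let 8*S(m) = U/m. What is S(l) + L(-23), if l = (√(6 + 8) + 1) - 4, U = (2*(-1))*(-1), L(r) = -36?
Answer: -717/20 + √14/20 ≈ -35.663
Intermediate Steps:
U = 2 (U = -2*(-1) = 2)
l = -3 + √14 (l = (√14 + 1) - 4 = (1 + √14) - 4 = -3 + √14 ≈ 0.74166)
S(m) = 1/(4*m) (S(m) = (2/m)/8 = 1/(4*m))
S(l) + L(-23) = 1/(4*(-3 + √14)) - 36 = -36 + 1/(4*(-3 + √14))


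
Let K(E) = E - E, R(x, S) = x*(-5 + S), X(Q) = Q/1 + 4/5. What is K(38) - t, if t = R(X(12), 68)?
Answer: -4032/5 ≈ -806.40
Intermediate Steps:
X(Q) = 4/5 + Q (X(Q) = Q*1 + 4*(1/5) = Q + 4/5 = 4/5 + Q)
K(E) = 0
t = 4032/5 (t = (4/5 + 12)*(-5 + 68) = (64/5)*63 = 4032/5 ≈ 806.40)
K(38) - t = 0 - 1*4032/5 = 0 - 4032/5 = -4032/5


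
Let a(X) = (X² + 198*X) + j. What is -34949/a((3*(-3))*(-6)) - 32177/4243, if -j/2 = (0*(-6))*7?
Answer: -586153223/57738744 ≈ -10.152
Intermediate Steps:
j = 0 (j = -2*0*(-6)*7 = -0*7 = -2*0 = 0)
a(X) = X² + 198*X (a(X) = (X² + 198*X) + 0 = X² + 198*X)
-34949/a((3*(-3))*(-6)) - 32177/4243 = -34949*1/(54*(198 + (3*(-3))*(-6))) - 32177/4243 = -34949*1/(54*(198 - 9*(-6))) - 32177*1/4243 = -34949*1/(54*(198 + 54)) - 32177/4243 = -34949/(54*252) - 32177/4243 = -34949/13608 - 32177/4243 = -586153223/57738744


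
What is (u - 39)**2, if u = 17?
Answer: 484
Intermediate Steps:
(u - 39)**2 = (17 - 39)**2 = (-22)**2 = 484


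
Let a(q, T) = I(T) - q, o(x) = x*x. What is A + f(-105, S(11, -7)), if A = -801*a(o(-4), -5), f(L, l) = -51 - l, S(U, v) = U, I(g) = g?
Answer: 16759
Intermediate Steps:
o(x) = x²
a(q, T) = T - q
A = 16821 (A = -801*(-5 - 1*(-4)²) = -801*(-5 - 1*16) = -801*(-5 - 16) = -801*(-21) = 16821)
A + f(-105, S(11, -7)) = 16821 + (-51 - 1*11) = 16821 + (-51 - 11) = 16821 - 62 = 16759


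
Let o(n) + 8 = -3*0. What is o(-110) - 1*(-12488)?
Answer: 12480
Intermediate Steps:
o(n) = -8 (o(n) = -8 - 3*0 = -8 + 0 = -8)
o(-110) - 1*(-12488) = -8 - 1*(-12488) = -8 + 12488 = 12480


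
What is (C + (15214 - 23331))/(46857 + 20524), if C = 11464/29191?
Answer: -236931883/1966918771 ≈ -0.12046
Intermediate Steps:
C = 11464/29191 (C = 11464*(1/29191) = 11464/29191 ≈ 0.39272)
(C + (15214 - 23331))/(46857 + 20524) = (11464/29191 + (15214 - 23331))/(46857 + 20524) = (11464/29191 - 8117)/67381 = -236931883/29191*1/67381 = -236931883/1966918771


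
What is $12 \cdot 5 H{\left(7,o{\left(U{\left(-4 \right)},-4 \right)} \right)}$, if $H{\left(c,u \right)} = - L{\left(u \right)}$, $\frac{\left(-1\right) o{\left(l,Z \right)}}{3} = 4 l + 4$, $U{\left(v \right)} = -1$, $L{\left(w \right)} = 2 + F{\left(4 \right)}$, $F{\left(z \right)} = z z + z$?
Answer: $-1320$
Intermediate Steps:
$F{\left(z \right)} = z + z^{2}$ ($F{\left(z \right)} = z^{2} + z = z + z^{2}$)
$L{\left(w \right)} = 22$ ($L{\left(w \right)} = 2 + 4 \left(1 + 4\right) = 2 + 4 \cdot 5 = 2 + 20 = 22$)
$o{\left(l,Z \right)} = -12 - 12 l$ ($o{\left(l,Z \right)} = - 3 \left(4 l + 4\right) = - 3 \left(4 + 4 l\right) = -12 - 12 l$)
$H{\left(c,u \right)} = -22$ ($H{\left(c,u \right)} = \left(-1\right) 22 = -22$)
$12 \cdot 5 H{\left(7,o{\left(U{\left(-4 \right)},-4 \right)} \right)} = 12 \cdot 5 \left(-22\right) = 60 \left(-22\right) = -1320$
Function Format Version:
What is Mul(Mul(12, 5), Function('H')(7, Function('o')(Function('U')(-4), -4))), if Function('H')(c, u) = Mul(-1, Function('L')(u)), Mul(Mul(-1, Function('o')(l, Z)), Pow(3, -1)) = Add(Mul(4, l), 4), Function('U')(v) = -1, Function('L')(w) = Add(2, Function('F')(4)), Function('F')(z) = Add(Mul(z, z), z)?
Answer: -1320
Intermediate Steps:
Function('F')(z) = Add(z, Pow(z, 2)) (Function('F')(z) = Add(Pow(z, 2), z) = Add(z, Pow(z, 2)))
Function('L')(w) = 22 (Function('L')(w) = Add(2, Mul(4, Add(1, 4))) = Add(2, Mul(4, 5)) = Add(2, 20) = 22)
Function('o')(l, Z) = Add(-12, Mul(-12, l)) (Function('o')(l, Z) = Mul(-3, Add(Mul(4, l), 4)) = Mul(-3, Add(4, Mul(4, l))) = Add(-12, Mul(-12, l)))
Function('H')(c, u) = -22 (Function('H')(c, u) = Mul(-1, 22) = -22)
Mul(Mul(12, 5), Function('H')(7, Function('o')(Function('U')(-4), -4))) = Mul(Mul(12, 5), -22) = Mul(60, -22) = -1320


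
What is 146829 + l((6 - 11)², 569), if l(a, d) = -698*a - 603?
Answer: 128776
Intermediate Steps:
l(a, d) = -603 - 698*a
146829 + l((6 - 11)², 569) = 146829 + (-603 - 698*(6 - 11)²) = 146829 + (-603 - 698*(-5)²) = 146829 + (-603 - 698*25) = 146829 + (-603 - 17450) = 146829 - 18053 = 128776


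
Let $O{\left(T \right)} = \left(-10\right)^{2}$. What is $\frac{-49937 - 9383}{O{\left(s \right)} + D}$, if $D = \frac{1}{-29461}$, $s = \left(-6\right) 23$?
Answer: $- \frac{1747626520}{2946099} \approx -593.2$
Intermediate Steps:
$s = -138$
$D = - \frac{1}{29461} \approx -3.3943 \cdot 10^{-5}$
$O{\left(T \right)} = 100$
$\frac{-49937 - 9383}{O{\left(s \right)} + D} = \frac{-49937 - 9383}{100 - \frac{1}{29461}} = - \frac{59320}{\frac{2946099}{29461}} = \left(-59320\right) \frac{29461}{2946099} = - \frac{1747626520}{2946099}$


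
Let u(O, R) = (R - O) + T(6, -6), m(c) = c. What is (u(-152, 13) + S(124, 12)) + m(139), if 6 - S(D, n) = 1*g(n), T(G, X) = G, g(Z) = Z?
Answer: 304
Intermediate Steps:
S(D, n) = 6 - n
u(O, R) = 6 + R - O (u(O, R) = (R - O) + 6 = 6 + R - O)
(u(-152, 13) + S(124, 12)) + m(139) = ((6 + 13 - 1*(-152)) + (6 - 1*12)) + 139 = ((6 + 13 + 152) + (6 - 12)) + 139 = (171 - 6) + 139 = 165 + 139 = 304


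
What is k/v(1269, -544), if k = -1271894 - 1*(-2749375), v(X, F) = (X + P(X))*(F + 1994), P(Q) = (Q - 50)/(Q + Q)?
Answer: 1874923389/2335907225 ≈ 0.80265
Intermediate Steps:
P(Q) = (-50 + Q)/(2*Q) (P(Q) = (-50 + Q)/((2*Q)) = (-50 + Q)*(1/(2*Q)) = (-50 + Q)/(2*Q))
v(X, F) = (1994 + F)*(X + (-50 + X)/(2*X)) (v(X, F) = (X + (-50 + X)/(2*X))*(F + 1994) = (X + (-50 + X)/(2*X))*(1994 + F) = (1994 + F)*(X + (-50 + X)/(2*X)))
k = 1477481 (k = -1271894 + 2749375 = 1477481)
k/v(1269, -544) = 1477481/(997 + (½)*(-544) - 49850/1269 + 1994*1269 - 544*1269 - 25*(-544)/1269) = 1477481/(997 - 272 - 49850*1/1269 + 2530386 - 690336 - 25*(-544)*1/1269) = 1477481/(997 - 272 - 49850/1269 + 2530386 - 690336 + 13600/1269) = 1477481/(2335907225/1269) = 1477481*(1269/2335907225) = 1874923389/2335907225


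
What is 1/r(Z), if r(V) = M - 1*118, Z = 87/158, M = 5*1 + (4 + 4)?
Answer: -1/105 ≈ -0.0095238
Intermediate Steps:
M = 13 (M = 5 + 8 = 13)
Z = 87/158 (Z = 87*(1/158) = 87/158 ≈ 0.55063)
r(V) = -105 (r(V) = 13 - 1*118 = 13 - 118 = -105)
1/r(Z) = 1/(-105) = -1/105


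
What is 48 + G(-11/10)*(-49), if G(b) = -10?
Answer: 538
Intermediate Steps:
48 + G(-11/10)*(-49) = 48 - 10*(-49) = 48 + 490 = 538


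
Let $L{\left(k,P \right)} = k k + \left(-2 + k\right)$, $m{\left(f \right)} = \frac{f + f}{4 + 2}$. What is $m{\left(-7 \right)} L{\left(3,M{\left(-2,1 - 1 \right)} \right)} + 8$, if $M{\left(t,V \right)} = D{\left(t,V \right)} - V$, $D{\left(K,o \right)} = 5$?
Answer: $- \frac{46}{3} \approx -15.333$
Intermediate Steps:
$m{\left(f \right)} = \frac{f}{3}$ ($m{\left(f \right)} = \frac{2 f}{6} = 2 f \frac{1}{6} = \frac{f}{3}$)
$M{\left(t,V \right)} = 5 - V$
$L{\left(k,P \right)} = -2 + k + k^{2}$ ($L{\left(k,P \right)} = k^{2} + \left(-2 + k\right) = -2 + k + k^{2}$)
$m{\left(-7 \right)} L{\left(3,M{\left(-2,1 - 1 \right)} \right)} + 8 = \frac{1}{3} \left(-7\right) \left(-2 + 3 + 3^{2}\right) + 8 = - \frac{7 \left(-2 + 3 + 9\right)}{3} + 8 = \left(- \frac{7}{3}\right) 10 + 8 = - \frac{70}{3} + 8 = - \frac{46}{3}$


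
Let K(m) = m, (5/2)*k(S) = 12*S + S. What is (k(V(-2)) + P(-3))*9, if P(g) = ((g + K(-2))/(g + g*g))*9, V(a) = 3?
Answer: 729/10 ≈ 72.900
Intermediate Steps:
k(S) = 26*S/5 (k(S) = 2*(12*S + S)/5 = 2*(13*S)/5 = 26*S/5)
P(g) = 9*(-2 + g)/(g + g²) (P(g) = ((g - 2)/(g + g*g))*9 = ((-2 + g)/(g + g²))*9 = 9*(-2 + g)/(g + g²))
(k(V(-2)) + P(-3))*9 = ((26/5)*3 + 9*(-2 - 3)/(-3*(1 - 3)))*9 = (78/5 + 9*(-⅓)*(-5)/(-2))*9 = (78/5 + 9*(-⅓)*(-½)*(-5))*9 = (78/5 - 15/2)*9 = (81/10)*9 = 729/10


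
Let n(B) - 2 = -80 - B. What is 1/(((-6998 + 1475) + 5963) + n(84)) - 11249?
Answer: -3127221/278 ≈ -11249.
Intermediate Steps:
n(B) = -78 - B (n(B) = 2 + (-80 - B) = -78 - B)
1/(((-6998 + 1475) + 5963) + n(84)) - 11249 = 1/(((-6998 + 1475) + 5963) + (-78 - 1*84)) - 11249 = 1/((-5523 + 5963) + (-78 - 84)) - 11249 = 1/(440 - 162) - 11249 = 1/278 - 11249 = -3127221/278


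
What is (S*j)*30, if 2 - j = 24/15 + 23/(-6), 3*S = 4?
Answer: 508/3 ≈ 169.33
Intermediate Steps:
S = 4/3 (S = (⅓)*4 = 4/3 ≈ 1.3333)
j = 127/30 (j = 2 - (24/15 + 23/(-6)) = 2 - (24*(1/15) + 23*(-⅙)) = 2 - (8/5 - 23/6) = 2 - 1*(-67/30) = 2 + 67/30 = 127/30 ≈ 4.2333)
(S*j)*30 = ((4/3)*(127/30))*30 = (254/45)*30 = 508/3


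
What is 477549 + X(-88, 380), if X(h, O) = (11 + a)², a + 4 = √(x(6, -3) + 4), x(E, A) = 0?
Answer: 477630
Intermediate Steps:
a = -2 (a = -4 + √(0 + 4) = -4 + √4 = -4 + 2 = -2)
X(h, O) = 81 (X(h, O) = (11 - 2)² = 9² = 81)
477549 + X(-88, 380) = 477549 + 81 = 477630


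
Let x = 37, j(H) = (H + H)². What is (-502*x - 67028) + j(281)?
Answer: 230242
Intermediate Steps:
j(H) = 4*H² (j(H) = (2*H)² = 4*H²)
(-502*x - 67028) + j(281) = (-502*37 - 67028) + 4*281² = (-18574 - 67028) + 4*78961 = -85602 + 315844 = 230242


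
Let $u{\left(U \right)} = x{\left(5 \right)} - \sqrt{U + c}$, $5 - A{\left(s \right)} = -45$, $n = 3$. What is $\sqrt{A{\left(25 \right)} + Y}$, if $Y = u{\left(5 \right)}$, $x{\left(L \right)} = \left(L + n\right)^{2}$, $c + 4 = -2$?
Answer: $\sqrt{114 - i} \approx 10.677 - 0.04683 i$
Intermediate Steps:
$c = -6$ ($c = -4 - 2 = -6$)
$A{\left(s \right)} = 50$ ($A{\left(s \right)} = 5 - -45 = 5 + 45 = 50$)
$x{\left(L \right)} = \left(3 + L\right)^{2}$ ($x{\left(L \right)} = \left(L + 3\right)^{2} = \left(3 + L\right)^{2}$)
$u{\left(U \right)} = 64 - \sqrt{-6 + U}$ ($u{\left(U \right)} = \left(3 + 5\right)^{2} - \sqrt{U - 6} = 8^{2} - \sqrt{-6 + U} = 64 - \sqrt{-6 + U}$)
$Y = 64 - i$ ($Y = 64 - \sqrt{-6 + 5} = 64 - \sqrt{-1} = 64 - i \approx 64.0 - 1.0 i$)
$\sqrt{A{\left(25 \right)} + Y} = \sqrt{50 + \left(64 - i\right)} = \sqrt{114 - i}$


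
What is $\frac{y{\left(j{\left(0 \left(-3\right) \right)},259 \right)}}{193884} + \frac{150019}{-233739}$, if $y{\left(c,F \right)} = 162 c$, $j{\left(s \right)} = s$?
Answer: $- \frac{150019}{233739} \approx -0.64182$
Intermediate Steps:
$\frac{y{\left(j{\left(0 \left(-3\right) \right)},259 \right)}}{193884} + \frac{150019}{-233739} = \frac{162 \cdot 0 \left(-3\right)}{193884} + \frac{150019}{-233739} = 162 \cdot 0 \cdot \frac{1}{193884} + 150019 \left(- \frac{1}{233739}\right) = 0 \cdot \frac{1}{193884} - \frac{150019}{233739} = 0 - \frac{150019}{233739} = - \frac{150019}{233739}$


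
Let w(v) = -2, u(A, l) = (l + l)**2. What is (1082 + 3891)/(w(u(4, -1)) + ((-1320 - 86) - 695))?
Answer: -4973/2103 ≈ -2.3647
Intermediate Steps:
u(A, l) = 4*l**2 (u(A, l) = (2*l)**2 = 4*l**2)
(1082 + 3891)/(w(u(4, -1)) + ((-1320 - 86) - 695)) = (1082 + 3891)/(-2 + ((-1320 - 86) - 695)) = 4973/(-2 + (-1406 - 695)) = 4973/(-2 - 2101) = 4973/(-2103) = 4973*(-1/2103) = -4973/2103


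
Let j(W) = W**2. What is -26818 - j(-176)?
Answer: -57794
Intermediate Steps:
-26818 - j(-176) = -26818 - 1*(-176)**2 = -26818 - 1*30976 = -26818 - 30976 = -57794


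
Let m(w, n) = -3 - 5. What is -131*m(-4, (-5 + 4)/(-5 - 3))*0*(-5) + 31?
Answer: 31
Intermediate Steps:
m(w, n) = -8
-131*m(-4, (-5 + 4)/(-5 - 3))*0*(-5) + 31 = -131*(-8*0)*(-5) + 31 = -0*(-5) + 31 = -131*0 + 31 = 0 + 31 = 31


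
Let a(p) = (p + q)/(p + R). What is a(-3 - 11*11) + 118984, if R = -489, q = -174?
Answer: 72937490/613 ≈ 1.1898e+5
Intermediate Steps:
a(p) = (-174 + p)/(-489 + p) (a(p) = (p - 174)/(p - 489) = (-174 + p)/(-489 + p))
a(-3 - 11*11) + 118984 = (-174 + (-3 - 11*11))/(-489 + (-3 - 11*11)) + 118984 = (-174 + (-3 - 121))/(-489 + (-3 - 121)) + 118984 = (-174 - 124)/(-489 - 124) + 118984 = -298/(-613) + 118984 = -1/613*(-298) + 118984 = 298/613 + 118984 = 72937490/613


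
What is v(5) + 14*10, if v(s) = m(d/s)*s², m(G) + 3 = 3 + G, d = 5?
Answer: 165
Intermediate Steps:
m(G) = G (m(G) = -3 + (3 + G) = G)
v(s) = 5*s (v(s) = (5/s)*s² = 5*s)
v(5) + 14*10 = 5*5 + 14*10 = 25 + 140 = 165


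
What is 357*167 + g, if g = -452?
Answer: 59167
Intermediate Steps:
357*167 + g = 357*167 - 452 = 59619 - 452 = 59167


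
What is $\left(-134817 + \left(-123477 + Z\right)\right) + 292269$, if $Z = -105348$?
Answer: $-71373$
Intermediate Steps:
$\left(-134817 + \left(-123477 + Z\right)\right) + 292269 = \left(-134817 - 228825\right) + 292269 = -363642 + 292269 = -71373$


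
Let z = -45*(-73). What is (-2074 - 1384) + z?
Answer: -173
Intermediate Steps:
z = 3285
(-2074 - 1384) + z = (-2074 - 1384) + 3285 = -3458 + 3285 = -173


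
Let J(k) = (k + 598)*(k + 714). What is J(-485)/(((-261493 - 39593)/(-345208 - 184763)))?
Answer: 4571353189/100362 ≈ 45549.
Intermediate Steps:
J(k) = (598 + k)*(714 + k)
J(-485)/(((-261493 - 39593)/(-345208 - 184763))) = (426972 + (-485)**2 + 1312*(-485))/(((-261493 - 39593)/(-345208 - 184763))) = (426972 + 235225 - 636320)/((-301086/(-529971))) = 25877/((-301086*(-1/529971))) = 25877/(100362/176657) = 25877*(176657/100362) = 4571353189/100362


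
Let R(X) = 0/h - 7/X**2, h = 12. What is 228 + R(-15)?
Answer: 51293/225 ≈ 227.97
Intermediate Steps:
R(X) = -7/X**2 (R(X) = 0/12 - 7/X**2 = 0*(1/12) - 7/X**2 = 0 - 7/X**2 = -7/X**2)
228 + R(-15) = 228 - 7/(-15)**2 = 228 - 7*1/225 = 228 - 7/225 = 51293/225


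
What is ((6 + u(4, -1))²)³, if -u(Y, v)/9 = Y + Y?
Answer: 82653950016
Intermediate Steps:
u(Y, v) = -18*Y (u(Y, v) = -9*(Y + Y) = -18*Y)
((6 + u(4, -1))²)³ = ((6 - 18*4)²)³ = ((6 - 72)²)³ = ((-66)²)³ = 4356³ = 82653950016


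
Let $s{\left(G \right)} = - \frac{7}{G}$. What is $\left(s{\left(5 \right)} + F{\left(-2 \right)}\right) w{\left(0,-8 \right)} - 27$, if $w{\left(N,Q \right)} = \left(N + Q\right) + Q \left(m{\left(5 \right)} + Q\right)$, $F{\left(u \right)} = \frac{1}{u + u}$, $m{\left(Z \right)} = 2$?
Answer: $-93$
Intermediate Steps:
$F{\left(u \right)} = \frac{1}{2 u}$
$w{\left(N,Q \right)} = N + Q + Q \left(2 + Q\right)$ ($w{\left(N,Q \right)} = \left(N + Q\right) + Q \left(2 + Q\right) = N + Q + Q \left(2 + Q\right)$)
$\left(s{\left(5 \right)} + F{\left(-2 \right)}\right) w{\left(0,-8 \right)} - 27 = \left(- \frac{7}{5} + \frac{1}{2 \left(-2\right)}\right) \left(0 + \left(-8\right)^{2} + 3 \left(-8\right)\right) - 27 = \left(\left(-7\right) \frac{1}{5} + \frac{1}{2} \left(- \frac{1}{2}\right)\right) \left(0 + 64 - 24\right) - 27 = \left(- \frac{7}{5} - \frac{1}{4}\right) 40 - 27 = \left(- \frac{33}{20}\right) 40 - 27 = -66 - 27 = -93$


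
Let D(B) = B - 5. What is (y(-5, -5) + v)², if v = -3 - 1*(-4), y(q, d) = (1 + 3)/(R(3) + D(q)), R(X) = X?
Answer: 9/49 ≈ 0.18367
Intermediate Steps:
D(B) = -5 + B
y(q, d) = 4/(-2 + q) (y(q, d) = (1 + 3)/(3 + (-5 + q)) = 4/(-2 + q))
v = 1 (v = -3 + 4 = 1)
(y(-5, -5) + v)² = (4/(-2 - 5) + 1)² = (4/(-7) + 1)² = (4*(-⅐) + 1)² = (-4/7 + 1)² = (3/7)² = 9/49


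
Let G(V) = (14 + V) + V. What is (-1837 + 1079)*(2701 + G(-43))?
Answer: -1992782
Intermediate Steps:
G(V) = 14 + 2*V
(-1837 + 1079)*(2701 + G(-43)) = (-1837 + 1079)*(2701 + (14 + 2*(-43))) = -758*(2701 + (14 - 86)) = -758*(2701 - 72) = -758*2629 = -1992782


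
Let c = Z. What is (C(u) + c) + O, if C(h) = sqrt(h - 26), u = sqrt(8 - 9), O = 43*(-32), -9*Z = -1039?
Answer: -11345/9 + sqrt(-26 + I) ≈ -1260.5 + 5.1*I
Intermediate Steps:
Z = 1039/9 (Z = -1/9*(-1039) = 1039/9 ≈ 115.44)
O = -1376
u = I (u = sqrt(-1) = I ≈ 1.0*I)
c = 1039/9 ≈ 115.44
C(h) = sqrt(-26 + h)
(C(u) + c) + O = (sqrt(-26 + I) + 1039/9) - 1376 = (1039/9 + sqrt(-26 + I)) - 1376 = -11345/9 + sqrt(-26 + I)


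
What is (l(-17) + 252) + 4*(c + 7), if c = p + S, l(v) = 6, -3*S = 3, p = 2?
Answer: 290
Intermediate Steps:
S = -1 (S = -1/3*3 = -1)
c = 1 (c = 2 - 1 = 1)
(l(-17) + 252) + 4*(c + 7) = (6 + 252) + 4*(1 + 7) = 258 + 4*8 = 258 + 32 = 290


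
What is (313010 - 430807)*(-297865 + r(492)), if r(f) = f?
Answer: 35029647281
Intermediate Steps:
(313010 - 430807)*(-297865 + r(492)) = (313010 - 430807)*(-297865 + 492) = -117797*(-297373) = 35029647281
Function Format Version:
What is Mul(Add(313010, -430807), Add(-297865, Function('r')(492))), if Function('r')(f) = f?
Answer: 35029647281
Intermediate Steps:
Mul(Add(313010, -430807), Add(-297865, Function('r')(492))) = Mul(Add(313010, -430807), Add(-297865, 492)) = Mul(-117797, -297373) = 35029647281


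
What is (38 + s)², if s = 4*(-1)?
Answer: 1156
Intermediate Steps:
s = -4
(38 + s)² = (38 - 4)² = 34² = 1156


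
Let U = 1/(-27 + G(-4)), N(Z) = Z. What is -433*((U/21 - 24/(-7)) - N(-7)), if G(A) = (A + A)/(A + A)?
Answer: -2465069/546 ≈ -4514.8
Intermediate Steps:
G(A) = 1 (G(A) = (2*A)/((2*A)) = (2*A)*(1/(2*A)) = 1)
U = -1/26 (U = 1/(-27 + 1) = 1/(-26) = -1/26 ≈ -0.038462)
-433*((U/21 - 24/(-7)) - N(-7)) = -433*((-1/26/21 - 24/(-7)) - 1*(-7)) = -433*((-1/26*1/21 - 24*(-⅐)) + 7) = -433*((-1/546 + 24/7) + 7) = -433*(1871/546 + 7) = -433*5693/546 = -2465069/546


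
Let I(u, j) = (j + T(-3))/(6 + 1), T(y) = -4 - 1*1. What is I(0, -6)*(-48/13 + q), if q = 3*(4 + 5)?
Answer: -3333/91 ≈ -36.626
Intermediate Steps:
T(y) = -5 (T(y) = -4 - 1 = -5)
I(u, j) = -5/7 + j/7 (I(u, j) = (j - 5)/(6 + 1) = (-5 + j)/7 = (-5 + j)*(⅐) = -5/7 + j/7)
q = 27 (q = 3*9 = 27)
I(0, -6)*(-48/13 + q) = (-5/7 + (⅐)*(-6))*(-48/13 + 27) = (-5/7 - 6/7)*(-48*1/13 + 27) = -11*(-48/13 + 27)/7 = -11/7*303/13 = -3333/91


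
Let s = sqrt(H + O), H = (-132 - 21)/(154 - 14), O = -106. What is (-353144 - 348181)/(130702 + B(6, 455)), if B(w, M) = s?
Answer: -1166640111000/217420164323 + 1402650*I*sqrt(524755)/2391621807553 ≈ -5.3658 + 0.00042485*I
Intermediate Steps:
H = -153/140 ≈ -1.0929
s = I*sqrt(524755)/70 (s = sqrt(-153/140 - 106) = sqrt(-14993/140) = I*sqrt(524755)/70 ≈ 10.349*I)
B(w, M) = I*sqrt(524755)/70
(-353144 - 348181)/(130702 + B(6, 455)) = (-353144 - 348181)/(130702 + I*sqrt(524755)/70) = -701325/(130702 + I*sqrt(524755)/70)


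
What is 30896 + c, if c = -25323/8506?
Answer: 262776053/8506 ≈ 30893.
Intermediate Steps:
c = -25323/8506 (c = -25323*1/8506 = -25323/8506 ≈ -2.9771)
30896 + c = 30896 - 25323/8506 = 262776053/8506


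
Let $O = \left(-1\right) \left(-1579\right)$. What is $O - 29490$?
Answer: $-27911$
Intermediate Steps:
$O = 1579$
$O - 29490 = 1579 - 29490 = -27911$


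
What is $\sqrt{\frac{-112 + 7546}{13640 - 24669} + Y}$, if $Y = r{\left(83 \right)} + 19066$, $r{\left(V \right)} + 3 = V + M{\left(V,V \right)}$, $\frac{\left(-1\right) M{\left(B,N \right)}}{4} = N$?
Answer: $\frac{2 \sqrt{572107791247}}{11029} \approx 137.16$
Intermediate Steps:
$M{\left(B,N \right)} = - 4 N$
$r{\left(V \right)} = -3 - 3 V$ ($r{\left(V \right)} = -3 + \left(V - 4 V\right) = -3 - 3 V$)
$Y = 18814$ ($Y = \left(-3 - 249\right) + 19066 = -252 + 19066 = 18814$)
$\sqrt{\frac{-112 + 7546}{13640 - 24669} + Y} = \sqrt{\frac{-112 + 7546}{13640 - 24669} + 18814} = \sqrt{\frac{7434}{-11029} + 18814} = \sqrt{7434 \left(- \frac{1}{11029}\right) + 18814} = \sqrt{- \frac{7434}{11029} + 18814} = \sqrt{\frac{207492172}{11029}} = \frac{2 \sqrt{572107791247}}{11029}$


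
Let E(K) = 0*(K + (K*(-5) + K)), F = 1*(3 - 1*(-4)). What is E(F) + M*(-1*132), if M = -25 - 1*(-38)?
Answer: -1716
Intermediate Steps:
M = 13 (M = -25 + 38 = 13)
F = 7 (F = 1*(3 + 4) = 1*7 = 7)
E(K) = 0 (E(K) = 0*(K + (-5*K + K)) = 0*(K - 4*K) = 0*(-3*K) = 0)
E(F) + M*(-1*132) = 0 + 13*(-1*132) = 0 + 13*(-132) = 0 - 1716 = -1716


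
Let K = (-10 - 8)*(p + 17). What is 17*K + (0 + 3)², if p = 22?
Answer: -11925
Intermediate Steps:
K = -702 (K = (-10 - 8)*(22 + 17) = -18*39 = -702)
17*K + (0 + 3)² = 17*(-702) + (0 + 3)² = -11934 + 3² = -11934 + 9 = -11925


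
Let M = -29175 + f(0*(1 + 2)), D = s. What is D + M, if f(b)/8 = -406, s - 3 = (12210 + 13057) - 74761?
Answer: -81914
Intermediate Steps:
s = -49491 (s = 3 + ((12210 + 13057) - 74761) = 3 + (25267 - 74761) = 3 - 49494 = -49491)
D = -49491
f(b) = -3248 (f(b) = 8*(-406) = -3248)
M = -32423 (M = -29175 - 3248 = -32423)
D + M = -49491 - 32423 = -81914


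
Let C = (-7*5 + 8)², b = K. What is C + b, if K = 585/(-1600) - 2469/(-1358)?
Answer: 158712717/217280 ≈ 730.45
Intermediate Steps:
K = 315597/217280 (K = 585*(-1/1600) - 2469*(-1/1358) = -117/320 + 2469/1358 = 315597/217280 ≈ 1.4525)
b = 315597/217280 ≈ 1.4525
C = 729 (C = (-35 + 8)² = (-27)² = 729)
C + b = 729 + 315597/217280 = 158712717/217280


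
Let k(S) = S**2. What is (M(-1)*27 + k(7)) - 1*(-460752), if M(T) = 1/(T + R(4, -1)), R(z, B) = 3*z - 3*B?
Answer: 6451241/14 ≈ 4.6080e+5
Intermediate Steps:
R(z, B) = -3*B + 3*z
M(T) = 1/(15 + T) (M(T) = 1/(T + (-3*(-1) + 3*4)) = 1/(T + (3 + 12)) = 1/(T + 15) = 1/(15 + T))
(M(-1)*27 + k(7)) - 1*(-460752) = (27/(15 - 1) + 7**2) - 1*(-460752) = (27/14 + 49) + 460752 = 713/14 + 460752 = 6451241/14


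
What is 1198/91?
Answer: 1198/91 ≈ 13.165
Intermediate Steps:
1198/91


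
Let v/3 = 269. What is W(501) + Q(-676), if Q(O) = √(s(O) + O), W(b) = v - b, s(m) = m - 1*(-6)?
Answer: 306 + I*√1346 ≈ 306.0 + 36.688*I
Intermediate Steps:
v = 807 (v = 3*269 = 807)
s(m) = 6 + m (s(m) = m + 6 = 6 + m)
W(b) = 807 - b
Q(O) = √(6 + 2*O) (Q(O) = √((6 + O) + O) = √(6 + 2*O))
W(501) + Q(-676) = (807 - 1*501) + √(6 + 2*(-676)) = (807 - 501) + √(6 - 1352) = 306 + √(-1346) = 306 + I*√1346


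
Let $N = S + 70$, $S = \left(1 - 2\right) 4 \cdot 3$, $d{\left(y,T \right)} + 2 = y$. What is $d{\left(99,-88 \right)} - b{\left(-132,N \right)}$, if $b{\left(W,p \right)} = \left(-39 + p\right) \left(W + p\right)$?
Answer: $1503$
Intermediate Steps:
$d{\left(y,T \right)} = -2 + y$
$S = -12$ ($S = \left(-1\right) 12 = -12$)
$N = 58$ ($N = -12 + 70 = 58$)
$d{\left(99,-88 \right)} - b{\left(-132,N \right)} = \left(-2 + 99\right) - \left(58^{2} - -5148 - 2262 - 7656\right) = 97 - \left(3364 + 5148 - 2262 - 7656\right) = 97 - -1406 = 97 + 1406 = 1503$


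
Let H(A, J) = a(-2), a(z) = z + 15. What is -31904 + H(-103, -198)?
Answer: -31891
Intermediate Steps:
a(z) = 15 + z
H(A, J) = 13 (H(A, J) = 15 - 2 = 13)
-31904 + H(-103, -198) = -31904 + 13 = -31891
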